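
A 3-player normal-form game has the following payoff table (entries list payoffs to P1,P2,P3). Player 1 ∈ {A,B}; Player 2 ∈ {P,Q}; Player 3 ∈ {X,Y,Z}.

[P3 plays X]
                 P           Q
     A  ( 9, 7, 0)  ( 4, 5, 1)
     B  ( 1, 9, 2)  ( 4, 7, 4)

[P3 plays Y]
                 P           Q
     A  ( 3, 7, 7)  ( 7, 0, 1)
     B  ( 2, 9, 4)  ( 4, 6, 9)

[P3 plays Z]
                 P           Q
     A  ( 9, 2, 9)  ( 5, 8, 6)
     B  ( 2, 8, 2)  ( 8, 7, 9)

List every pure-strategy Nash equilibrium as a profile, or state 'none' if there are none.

Equilibria: none

(A,P,X): not NE [P3→Z gives 9>0]
(A,P,Y): not NE [P3→Z gives 9>7]
(A,P,Z): not NE [P2→Q gives 8>2]
(A,Q,X): not NE [P2→P gives 7>5; P3→Z gives 6>1]
(A,Q,Y): not NE [P2→P gives 7>0; P3→Z gives 6>1]
(A,Q,Z): not NE [P1→B gives 8>5]
(B,P,X): not NE [P1→A gives 9>1; P3→Y gives 4>2]
(B,P,Y): not NE [P1→A gives 3>2]
(B,P,Z): not NE [P1→A gives 9>2; P3→Y gives 4>2]
(B,Q,X): not NE [P2→P gives 9>7; P3→Z gives 9>4]
(B,Q,Y): not NE [P1→A gives 7>4; P2→P gives 9>6]
(B,Q,Z): not NE [P2→P gives 8>7]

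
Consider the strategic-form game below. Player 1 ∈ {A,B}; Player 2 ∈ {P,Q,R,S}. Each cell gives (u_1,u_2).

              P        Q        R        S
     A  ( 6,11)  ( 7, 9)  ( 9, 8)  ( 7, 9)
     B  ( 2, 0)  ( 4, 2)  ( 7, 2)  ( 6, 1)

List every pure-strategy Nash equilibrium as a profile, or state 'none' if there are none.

PSNE = {(A,P)}

(A,P): NE
(A,Q): not NE [P2→P gives 11>9]
(A,R): not NE [P2→P gives 11>8]
(A,S): not NE [P2→P gives 11>9]
(B,P): not NE [P1→A gives 6>2; P2→R gives 2>0]
(B,Q): not NE [P1→A gives 7>4]
(B,R): not NE [P1→A gives 9>7]
(B,S): not NE [P1→A gives 7>6; P2→R gives 2>1]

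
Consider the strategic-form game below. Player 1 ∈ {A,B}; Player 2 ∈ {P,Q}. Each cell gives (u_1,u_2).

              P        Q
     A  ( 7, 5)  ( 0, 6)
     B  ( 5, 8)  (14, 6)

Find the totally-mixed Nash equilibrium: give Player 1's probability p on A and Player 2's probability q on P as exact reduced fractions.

P1 mixes 2/3 on A; P2 mixes 7/8 on P

P1 indiff ⇒ q·7+(1-q)·0 = q·5+(1-q)·14 ⇒ q(2) = (1-q)(14) ⇒ q = 7/8
P2 indiff ⇒ p·5+(1-p)·8 = p·6+(1-p)·6 ⇒ p(-1) = (1-p)(-2) ⇒ p = 2/3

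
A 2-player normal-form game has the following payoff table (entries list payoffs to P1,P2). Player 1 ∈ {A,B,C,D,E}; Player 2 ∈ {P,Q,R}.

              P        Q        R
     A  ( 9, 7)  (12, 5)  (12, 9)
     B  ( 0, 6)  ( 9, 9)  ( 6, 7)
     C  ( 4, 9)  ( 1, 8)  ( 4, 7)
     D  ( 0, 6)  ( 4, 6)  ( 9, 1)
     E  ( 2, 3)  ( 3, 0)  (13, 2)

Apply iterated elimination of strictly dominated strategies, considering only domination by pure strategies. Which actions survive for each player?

P1 drop B (A beats it: P:9>0 Q:12>9 R:12>6)
P1 drop C (A beats it: P:9>4 Q:12>1 R:12>4)
P1 drop D (A beats it: P:9>0 Q:12>4 R:12>9)
P2 drop Q (P beats it: A:7>5 E:3>0)
P1→{A,E} P2→{P,R}

Remaining: P1:{A,E} P2:{P,R}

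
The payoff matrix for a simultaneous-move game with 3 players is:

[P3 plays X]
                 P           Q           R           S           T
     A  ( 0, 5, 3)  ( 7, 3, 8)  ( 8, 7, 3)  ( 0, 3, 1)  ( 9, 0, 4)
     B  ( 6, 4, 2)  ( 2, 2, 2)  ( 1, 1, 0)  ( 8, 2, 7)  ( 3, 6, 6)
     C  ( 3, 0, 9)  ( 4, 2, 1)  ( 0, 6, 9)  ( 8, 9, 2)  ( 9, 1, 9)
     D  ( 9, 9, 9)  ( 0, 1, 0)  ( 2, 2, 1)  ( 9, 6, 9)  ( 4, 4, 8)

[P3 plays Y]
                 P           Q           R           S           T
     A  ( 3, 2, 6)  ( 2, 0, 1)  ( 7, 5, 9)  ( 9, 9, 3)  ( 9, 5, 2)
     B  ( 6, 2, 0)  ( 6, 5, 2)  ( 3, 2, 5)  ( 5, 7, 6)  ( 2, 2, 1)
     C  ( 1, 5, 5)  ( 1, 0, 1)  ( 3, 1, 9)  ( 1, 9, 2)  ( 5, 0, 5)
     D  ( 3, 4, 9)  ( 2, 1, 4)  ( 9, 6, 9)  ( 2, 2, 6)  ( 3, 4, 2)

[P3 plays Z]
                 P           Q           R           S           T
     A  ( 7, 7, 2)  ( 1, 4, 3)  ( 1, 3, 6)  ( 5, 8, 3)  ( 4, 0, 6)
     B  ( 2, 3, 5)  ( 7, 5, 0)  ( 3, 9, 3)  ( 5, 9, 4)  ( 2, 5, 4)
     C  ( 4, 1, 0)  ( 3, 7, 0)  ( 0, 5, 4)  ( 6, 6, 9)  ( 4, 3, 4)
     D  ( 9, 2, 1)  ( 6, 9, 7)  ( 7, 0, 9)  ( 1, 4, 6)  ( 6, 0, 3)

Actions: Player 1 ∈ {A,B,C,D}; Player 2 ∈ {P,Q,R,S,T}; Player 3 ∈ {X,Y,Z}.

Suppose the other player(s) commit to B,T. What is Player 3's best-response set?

u_3(X vs B,T) = 6
u_3(Y vs B,T) = 1
u_3(Z vs B,T) = 4
max payoff 6 at {X}

argmax u_3 = {X}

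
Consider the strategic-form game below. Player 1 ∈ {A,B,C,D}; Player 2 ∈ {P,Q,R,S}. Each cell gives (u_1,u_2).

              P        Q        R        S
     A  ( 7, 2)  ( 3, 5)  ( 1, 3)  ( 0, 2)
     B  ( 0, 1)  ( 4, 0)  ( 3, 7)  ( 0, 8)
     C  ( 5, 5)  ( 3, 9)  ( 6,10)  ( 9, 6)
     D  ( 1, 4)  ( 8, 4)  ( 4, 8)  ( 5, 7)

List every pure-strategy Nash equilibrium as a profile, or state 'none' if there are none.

NE set: (C,R)

(A,P): not NE [P2→Q gives 5>2]
(A,Q): not NE [P1→D gives 8>3]
(A,R): not NE [P1→C gives 6>1; P2→Q gives 5>3]
(A,S): not NE [P1→C gives 9>0; P2→Q gives 5>2]
(B,P): not NE [P1→A gives 7>0; P2→S gives 8>1]
(B,Q): not NE [P1→D gives 8>4; P2→S gives 8>0]
(B,R): not NE [P1→C gives 6>3; P2→S gives 8>7]
(B,S): not NE [P1→C gives 9>0]
(C,P): not NE [P1→A gives 7>5; P2→R gives 10>5]
(C,Q): not NE [P1→D gives 8>3; P2→R gives 10>9]
(C,R): NE
(C,S): not NE [P2→R gives 10>6]
(D,P): not NE [P1→A gives 7>1; P2→R gives 8>4]
(D,Q): not NE [P2→R gives 8>4]
(D,R): not NE [P1→C gives 6>4]
(D,S): not NE [P1→C gives 9>5; P2→R gives 8>7]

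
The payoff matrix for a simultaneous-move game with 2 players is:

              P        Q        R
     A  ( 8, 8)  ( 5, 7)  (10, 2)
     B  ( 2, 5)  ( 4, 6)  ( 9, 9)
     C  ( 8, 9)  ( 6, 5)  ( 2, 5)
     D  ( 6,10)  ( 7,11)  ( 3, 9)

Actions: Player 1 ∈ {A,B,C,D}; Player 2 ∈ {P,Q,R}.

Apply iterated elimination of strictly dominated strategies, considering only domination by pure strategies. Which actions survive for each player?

P1 drop B (A beats it: P:8>2 Q:5>4 R:10>9)
P2 drop R (P beats it: A:8>2 C:9>5 D:10>9)
P1→{A,C,D} P2→{P,Q}

Survivors P1:{A,C,D} P2:{P,Q}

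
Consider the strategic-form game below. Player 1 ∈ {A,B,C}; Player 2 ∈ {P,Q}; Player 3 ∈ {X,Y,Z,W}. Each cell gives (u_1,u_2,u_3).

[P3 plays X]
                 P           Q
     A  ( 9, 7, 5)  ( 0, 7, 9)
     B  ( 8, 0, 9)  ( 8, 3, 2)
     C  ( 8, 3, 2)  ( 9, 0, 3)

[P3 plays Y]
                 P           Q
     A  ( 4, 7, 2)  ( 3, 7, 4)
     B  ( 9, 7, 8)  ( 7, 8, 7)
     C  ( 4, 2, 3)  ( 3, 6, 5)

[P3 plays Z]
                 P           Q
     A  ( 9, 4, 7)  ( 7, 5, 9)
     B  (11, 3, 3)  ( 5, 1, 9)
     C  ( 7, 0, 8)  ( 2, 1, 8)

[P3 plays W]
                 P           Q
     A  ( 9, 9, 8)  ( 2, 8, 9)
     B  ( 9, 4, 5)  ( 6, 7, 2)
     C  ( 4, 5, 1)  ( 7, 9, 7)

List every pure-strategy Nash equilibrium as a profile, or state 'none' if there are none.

Nash profiles: (A,P,W), (A,Q,Z)

(A,P,X): not NE [P3→W gives 8>5]
(A,P,Y): not NE [P1→B gives 9>4; P3→W gives 8>2]
(A,P,Z): not NE [P1→B gives 11>9; P2→Q gives 5>4; P3→W gives 8>7]
(A,P,W): NE
(A,Q,X): not NE [P1→C gives 9>0]
(A,Q,Y): not NE [P1→B gives 7>3; P3→W gives 9>4]
(A,Q,Z): NE
(A,Q,W): not NE [P1→C gives 7>2; P2→P gives 9>8]
(B,P,X): not NE [P1→A gives 9>8; P2→Q gives 3>0]
(B,P,Y): not NE [P2→Q gives 8>7; P3→X gives 9>8]
(B,P,Z): not NE [P3→X gives 9>3]
(B,P,W): not NE [P2→Q gives 7>4; P3→X gives 9>5]
(B,Q,X): not NE [P1→C gives 9>8; P3→Z gives 9>2]
(B,Q,Y): not NE [P3→Z gives 9>7]
(B,Q,Z): not NE [P1→A gives 7>5; P2→P gives 3>1]
(B,Q,W): not NE [P1→C gives 7>6; P3→Z gives 9>2]
(C,P,X): not NE [P1→A gives 9>8; P3→Z gives 8>2]
(C,P,Y): not NE [P1→B gives 9>4; P2→Q gives 6>2; P3→Z gives 8>3]
(C,P,Z): not NE [P1→B gives 11>7; P2→Q gives 1>0]
(C,P,W): not NE [P1→B gives 9>4; P2→Q gives 9>5; P3→Z gives 8>1]
(C,Q,X): not NE [P2→P gives 3>0; P3→Z gives 8>3]
(C,Q,Y): not NE [P1→B gives 7>3; P3→Z gives 8>5]
(C,Q,Z): not NE [P1→A gives 7>2]
(C,Q,W): not NE [P3→Z gives 8>7]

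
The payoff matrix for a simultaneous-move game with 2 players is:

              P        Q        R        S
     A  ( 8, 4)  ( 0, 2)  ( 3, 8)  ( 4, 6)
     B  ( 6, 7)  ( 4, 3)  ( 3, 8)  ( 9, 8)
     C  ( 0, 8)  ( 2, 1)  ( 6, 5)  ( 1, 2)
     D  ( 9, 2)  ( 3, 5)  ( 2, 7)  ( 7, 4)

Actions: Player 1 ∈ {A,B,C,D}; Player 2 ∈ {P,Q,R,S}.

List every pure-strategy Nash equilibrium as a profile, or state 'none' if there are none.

Nash profiles: (B,S)

(A,P): not NE [P1→D gives 9>8; P2→R gives 8>4]
(A,Q): not NE [P1→B gives 4>0; P2→R gives 8>2]
(A,R): not NE [P1→C gives 6>3]
(A,S): not NE [P1→B gives 9>4; P2→R gives 8>6]
(B,P): not NE [P1→D gives 9>6; P2→S gives 8>7]
(B,Q): not NE [P2→S gives 8>3]
(B,R): not NE [P1→C gives 6>3]
(B,S): NE
(C,P): not NE [P1→D gives 9>0]
(C,Q): not NE [P1→B gives 4>2; P2→P gives 8>1]
(C,R): not NE [P2→P gives 8>5]
(C,S): not NE [P1→B gives 9>1; P2→P gives 8>2]
(D,P): not NE [P2→R gives 7>2]
(D,Q): not NE [P1→B gives 4>3; P2→R gives 7>5]
(D,R): not NE [P1→C gives 6>2]
(D,S): not NE [P1→B gives 9>7; P2→R gives 7>4]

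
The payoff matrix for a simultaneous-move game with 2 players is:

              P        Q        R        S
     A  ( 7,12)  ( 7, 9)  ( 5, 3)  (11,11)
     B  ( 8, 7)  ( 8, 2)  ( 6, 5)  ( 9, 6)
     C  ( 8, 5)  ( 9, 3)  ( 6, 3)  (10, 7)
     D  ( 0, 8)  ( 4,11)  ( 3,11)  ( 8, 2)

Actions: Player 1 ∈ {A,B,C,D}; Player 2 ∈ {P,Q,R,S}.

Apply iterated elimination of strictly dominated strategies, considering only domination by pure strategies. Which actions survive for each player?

IESDS → P1:{A,B,C} P2:{P,S}

P1 drop D (A beats it: P:7>0 Q:7>4 R:5>3 S:11>8)
P2 drop Q (P beats it: A:12>9 B:7>2 C:5>3)
P2 drop R (P beats it: A:12>3 B:7>5 C:5>3)
P1→{A,B,C} P2→{P,S}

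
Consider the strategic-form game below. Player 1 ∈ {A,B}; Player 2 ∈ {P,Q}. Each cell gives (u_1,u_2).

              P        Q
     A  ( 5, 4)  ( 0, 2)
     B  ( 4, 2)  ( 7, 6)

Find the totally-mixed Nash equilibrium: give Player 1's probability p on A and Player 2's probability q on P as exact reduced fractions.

P1 indiff ⇒ q·5+(1-q)·0 = q·4+(1-q)·7 ⇒ q(1) = (1-q)(7) ⇒ q = 7/8
P2 indiff ⇒ p·4+(1-p)·2 = p·2+(1-p)·6 ⇒ p(2) = (1-p)(4) ⇒ p = 2/3

(p,q) = (2/3, 7/8)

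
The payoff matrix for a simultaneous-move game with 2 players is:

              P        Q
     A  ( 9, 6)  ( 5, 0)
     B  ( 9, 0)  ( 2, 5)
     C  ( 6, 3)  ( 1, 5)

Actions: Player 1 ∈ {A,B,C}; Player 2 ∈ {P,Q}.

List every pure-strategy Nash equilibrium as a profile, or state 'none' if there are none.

(A,P): NE
(A,Q): not NE [P2→P gives 6>0]
(B,P): not NE [P2→Q gives 5>0]
(B,Q): not NE [P1→A gives 5>2]
(C,P): not NE [P1→B gives 9>6; P2→Q gives 5>3]
(C,Q): not NE [P1→A gives 5>1]

Nash profiles: (A,P)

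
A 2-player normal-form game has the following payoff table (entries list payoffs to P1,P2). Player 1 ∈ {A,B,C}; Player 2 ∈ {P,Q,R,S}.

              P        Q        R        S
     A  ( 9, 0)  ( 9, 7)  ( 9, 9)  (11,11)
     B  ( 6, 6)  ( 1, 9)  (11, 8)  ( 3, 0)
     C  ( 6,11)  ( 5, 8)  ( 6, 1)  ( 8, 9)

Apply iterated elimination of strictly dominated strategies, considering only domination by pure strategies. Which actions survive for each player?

Survivors P1:{A,B} P2:{Q,R,S}

P1 drop C (A beats it: P:9>6 Q:9>5 R:9>6 S:11>8)
P2 drop P (Q beats it: A:7>0 B:9>6)
P1→{A,B} P2→{Q,R,S}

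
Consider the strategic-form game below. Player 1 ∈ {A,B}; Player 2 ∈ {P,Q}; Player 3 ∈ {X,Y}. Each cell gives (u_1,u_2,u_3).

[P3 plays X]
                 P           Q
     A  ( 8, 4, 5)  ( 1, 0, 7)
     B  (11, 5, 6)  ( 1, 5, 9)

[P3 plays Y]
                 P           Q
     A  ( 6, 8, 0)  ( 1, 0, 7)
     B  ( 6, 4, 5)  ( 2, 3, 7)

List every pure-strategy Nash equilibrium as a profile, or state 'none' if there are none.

(A,P,X): not NE [P1→B gives 11>8]
(A,P,Y): not NE [P3→X gives 5>0]
(A,Q,X): not NE [P2→P gives 4>0]
(A,Q,Y): not NE [P1→B gives 2>1; P2→P gives 8>0]
(B,P,X): NE
(B,P,Y): not NE [P3→X gives 6>5]
(B,Q,X): NE
(B,Q,Y): not NE [P2→P gives 4>3; P3→X gives 9>7]

NE set: (B,P,X), (B,Q,X)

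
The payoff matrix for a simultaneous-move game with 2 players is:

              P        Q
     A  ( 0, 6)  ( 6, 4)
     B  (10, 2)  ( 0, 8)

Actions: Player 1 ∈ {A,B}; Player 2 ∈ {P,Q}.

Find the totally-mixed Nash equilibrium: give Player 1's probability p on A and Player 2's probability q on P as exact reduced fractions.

(p,q) = (3/4, 3/8)

P1 indiff ⇒ q·0+(1-q)·6 = q·10+(1-q)·0 ⇒ q(-10) = (1-q)(-6) ⇒ q = 3/8
P2 indiff ⇒ p·6+(1-p)·2 = p·4+(1-p)·8 ⇒ p(2) = (1-p)(6) ⇒ p = 3/4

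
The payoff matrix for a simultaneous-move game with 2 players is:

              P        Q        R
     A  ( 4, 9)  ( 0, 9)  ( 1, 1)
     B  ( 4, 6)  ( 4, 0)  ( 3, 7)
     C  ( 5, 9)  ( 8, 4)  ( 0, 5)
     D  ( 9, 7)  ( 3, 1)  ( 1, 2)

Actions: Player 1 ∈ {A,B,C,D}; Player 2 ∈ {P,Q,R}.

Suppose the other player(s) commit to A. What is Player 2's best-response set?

u_2(P vs A) = 9
u_2(Q vs A) = 9
u_2(R vs A) = 1
max payoff 9 at {P,Q}

P2 best: {P,Q}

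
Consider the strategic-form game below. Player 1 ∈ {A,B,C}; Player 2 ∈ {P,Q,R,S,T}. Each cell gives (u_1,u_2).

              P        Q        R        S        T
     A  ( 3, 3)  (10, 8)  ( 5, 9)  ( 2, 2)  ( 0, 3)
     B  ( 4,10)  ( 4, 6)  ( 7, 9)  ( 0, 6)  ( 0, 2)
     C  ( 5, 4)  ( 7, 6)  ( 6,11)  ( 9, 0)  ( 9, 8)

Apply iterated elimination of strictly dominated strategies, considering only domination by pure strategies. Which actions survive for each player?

P2 drop Q (R beats it: A:9>8 B:9>6 C:11>6)
P1 drop A (C beats it: P:5>3 R:6>5 S:9>2 T:9>0)
P2 drop S (P beats it: B:10>6 C:4>0)
P2 drop T (R beats it: B:9>2 C:11>8)
P1→{B,C} P2→{P,R}

Survivors P1:{B,C} P2:{P,R}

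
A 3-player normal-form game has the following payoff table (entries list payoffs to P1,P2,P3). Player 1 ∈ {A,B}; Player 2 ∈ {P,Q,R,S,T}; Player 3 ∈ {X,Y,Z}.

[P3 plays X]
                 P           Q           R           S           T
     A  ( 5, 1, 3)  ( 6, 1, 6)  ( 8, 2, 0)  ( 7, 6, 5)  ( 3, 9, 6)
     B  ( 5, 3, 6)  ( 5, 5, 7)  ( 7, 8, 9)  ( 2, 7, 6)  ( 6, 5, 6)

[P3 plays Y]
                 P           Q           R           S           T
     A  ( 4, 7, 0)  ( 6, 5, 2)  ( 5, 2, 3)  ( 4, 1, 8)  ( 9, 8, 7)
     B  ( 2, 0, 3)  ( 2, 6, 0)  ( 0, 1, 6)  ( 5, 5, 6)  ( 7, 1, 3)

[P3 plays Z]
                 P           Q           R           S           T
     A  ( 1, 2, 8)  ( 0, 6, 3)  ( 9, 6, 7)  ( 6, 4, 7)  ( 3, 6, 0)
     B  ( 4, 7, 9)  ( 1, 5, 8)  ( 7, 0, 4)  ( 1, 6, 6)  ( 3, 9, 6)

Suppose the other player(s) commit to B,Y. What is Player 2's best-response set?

BR_2 = {Q}

u_2(P vs B,Y) = 0
u_2(Q vs B,Y) = 6
u_2(R vs B,Y) = 1
u_2(S vs B,Y) = 5
u_2(T vs B,Y) = 1
max payoff 6 at {Q}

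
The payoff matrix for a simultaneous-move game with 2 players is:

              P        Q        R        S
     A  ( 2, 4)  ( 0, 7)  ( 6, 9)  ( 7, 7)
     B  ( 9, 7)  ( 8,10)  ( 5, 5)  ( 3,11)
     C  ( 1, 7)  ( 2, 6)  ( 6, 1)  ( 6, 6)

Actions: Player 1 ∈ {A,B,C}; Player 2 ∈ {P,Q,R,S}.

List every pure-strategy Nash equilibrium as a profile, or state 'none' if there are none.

NE set: (A,R)

(A,P): not NE [P1→B gives 9>2; P2→R gives 9>4]
(A,Q): not NE [P1→B gives 8>0; P2→R gives 9>7]
(A,R): NE
(A,S): not NE [P2→R gives 9>7]
(B,P): not NE [P2→S gives 11>7]
(B,Q): not NE [P2→S gives 11>10]
(B,R): not NE [P1→C gives 6>5; P2→S gives 11>5]
(B,S): not NE [P1→A gives 7>3]
(C,P): not NE [P1→B gives 9>1]
(C,Q): not NE [P1→B gives 8>2; P2→P gives 7>6]
(C,R): not NE [P2→P gives 7>1]
(C,S): not NE [P1→A gives 7>6; P2→P gives 7>6]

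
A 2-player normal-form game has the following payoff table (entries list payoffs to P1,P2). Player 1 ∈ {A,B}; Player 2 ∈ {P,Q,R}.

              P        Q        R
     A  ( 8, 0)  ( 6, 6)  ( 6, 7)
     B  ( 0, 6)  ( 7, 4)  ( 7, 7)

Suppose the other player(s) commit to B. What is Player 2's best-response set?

u_2(P vs B) = 6
u_2(Q vs B) = 4
u_2(R vs B) = 7
max payoff 7 at {R}

argmax u_2 = {R}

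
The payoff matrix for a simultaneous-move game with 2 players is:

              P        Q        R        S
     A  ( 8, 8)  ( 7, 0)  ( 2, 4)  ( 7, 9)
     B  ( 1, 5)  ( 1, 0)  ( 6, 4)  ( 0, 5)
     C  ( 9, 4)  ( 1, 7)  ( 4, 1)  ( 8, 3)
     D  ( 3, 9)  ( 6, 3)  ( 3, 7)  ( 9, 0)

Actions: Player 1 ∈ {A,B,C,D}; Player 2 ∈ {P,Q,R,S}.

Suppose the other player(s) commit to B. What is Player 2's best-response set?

u_2(P vs B) = 5
u_2(Q vs B) = 0
u_2(R vs B) = 4
u_2(S vs B) = 5
max payoff 5 at {P,S}

P2 best: {P,S}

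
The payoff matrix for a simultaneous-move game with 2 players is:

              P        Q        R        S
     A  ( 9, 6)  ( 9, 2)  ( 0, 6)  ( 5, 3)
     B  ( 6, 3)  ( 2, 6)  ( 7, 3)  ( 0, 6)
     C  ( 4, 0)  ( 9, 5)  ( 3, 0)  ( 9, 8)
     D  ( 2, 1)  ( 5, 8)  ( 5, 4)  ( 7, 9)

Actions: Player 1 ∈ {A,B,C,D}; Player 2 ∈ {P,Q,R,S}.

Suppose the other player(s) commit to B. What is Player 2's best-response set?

BR_2 = {Q,S}

u_2(P vs B) = 3
u_2(Q vs B) = 6
u_2(R vs B) = 3
u_2(S vs B) = 6
max payoff 6 at {Q,S}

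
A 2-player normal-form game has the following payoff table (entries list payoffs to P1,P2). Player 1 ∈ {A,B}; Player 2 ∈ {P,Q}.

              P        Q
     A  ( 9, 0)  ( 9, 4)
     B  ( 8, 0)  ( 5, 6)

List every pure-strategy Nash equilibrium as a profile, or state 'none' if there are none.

(A,P): not NE [P2→Q gives 4>0]
(A,Q): NE
(B,P): not NE [P1→A gives 9>8; P2→Q gives 6>0]
(B,Q): not NE [P1→A gives 9>5]

Nash profiles: (A,Q)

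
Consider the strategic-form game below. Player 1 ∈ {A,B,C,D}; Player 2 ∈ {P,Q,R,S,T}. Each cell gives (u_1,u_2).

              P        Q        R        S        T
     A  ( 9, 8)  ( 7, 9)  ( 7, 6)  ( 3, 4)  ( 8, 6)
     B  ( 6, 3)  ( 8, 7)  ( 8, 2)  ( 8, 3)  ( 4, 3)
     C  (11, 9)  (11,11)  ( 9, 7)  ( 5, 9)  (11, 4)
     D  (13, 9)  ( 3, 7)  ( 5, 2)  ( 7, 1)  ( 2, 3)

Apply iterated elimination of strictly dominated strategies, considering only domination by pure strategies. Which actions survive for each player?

P1 drop A (C beats it: P:11>9 Q:11>7 R:9>7 S:5>3 T:11>8)
P2 drop R (P beats it: B:3>2 C:9>7 D:9>2)
P2 drop S (Q beats it: B:7>3 C:11>9 D:7>1)
P1 drop B (C beats it: P:11>6 Q:11>8 T:11>4)
P2 drop T (P beats it: C:9>4 D:9>3)
P1→{C,D} P2→{P,Q}

IESDS → P1:{C,D} P2:{P,Q}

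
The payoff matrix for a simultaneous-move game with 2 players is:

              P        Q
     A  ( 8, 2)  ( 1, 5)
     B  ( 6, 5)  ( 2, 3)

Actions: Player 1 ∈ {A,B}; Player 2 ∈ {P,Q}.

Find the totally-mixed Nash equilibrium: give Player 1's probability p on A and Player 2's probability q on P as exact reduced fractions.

P1 mixes 2/5 on A; P2 mixes 1/3 on P

P1 indiff ⇒ q·8+(1-q)·1 = q·6+(1-q)·2 ⇒ q(2) = (1-q)(1) ⇒ q = 1/3
P2 indiff ⇒ p·2+(1-p)·5 = p·5+(1-p)·3 ⇒ p(-3) = (1-p)(-2) ⇒ p = 2/5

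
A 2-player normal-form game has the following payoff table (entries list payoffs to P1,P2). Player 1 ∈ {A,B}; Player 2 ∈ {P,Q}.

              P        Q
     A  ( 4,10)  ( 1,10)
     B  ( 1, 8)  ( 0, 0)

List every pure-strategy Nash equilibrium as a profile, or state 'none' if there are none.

PSNE = {(A,P), (A,Q)}

(A,P): NE
(A,Q): NE
(B,P): not NE [P1→A gives 4>1]
(B,Q): not NE [P1→A gives 1>0; P2→P gives 8>0]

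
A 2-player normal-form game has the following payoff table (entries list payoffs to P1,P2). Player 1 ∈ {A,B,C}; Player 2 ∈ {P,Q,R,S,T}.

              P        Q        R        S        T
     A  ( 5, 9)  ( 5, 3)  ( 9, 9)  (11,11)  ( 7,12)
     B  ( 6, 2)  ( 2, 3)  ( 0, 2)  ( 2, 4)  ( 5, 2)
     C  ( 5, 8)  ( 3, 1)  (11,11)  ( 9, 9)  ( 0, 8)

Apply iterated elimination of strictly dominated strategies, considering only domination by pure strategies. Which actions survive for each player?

Survivors P1:{A,C} P2:{R,S,T}

P2 drop P (S beats it: A:11>9 B:4>2 C:9>8)
P1 drop B (A beats it: Q:5>2 R:9>0 S:11>2 T:7>5)
P2 drop Q (R beats it: A:9>3 C:11>1)
P1→{A,C} P2→{R,S,T}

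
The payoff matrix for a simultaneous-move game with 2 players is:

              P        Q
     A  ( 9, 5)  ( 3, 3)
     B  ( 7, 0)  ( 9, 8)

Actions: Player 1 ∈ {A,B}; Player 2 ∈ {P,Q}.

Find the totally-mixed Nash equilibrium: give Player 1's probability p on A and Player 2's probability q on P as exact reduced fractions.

P1 mixes 4/5 on A; P2 mixes 3/4 on P

P1 indiff ⇒ q·9+(1-q)·3 = q·7+(1-q)·9 ⇒ q(2) = (1-q)(6) ⇒ q = 3/4
P2 indiff ⇒ p·5+(1-p)·0 = p·3+(1-p)·8 ⇒ p(2) = (1-p)(8) ⇒ p = 4/5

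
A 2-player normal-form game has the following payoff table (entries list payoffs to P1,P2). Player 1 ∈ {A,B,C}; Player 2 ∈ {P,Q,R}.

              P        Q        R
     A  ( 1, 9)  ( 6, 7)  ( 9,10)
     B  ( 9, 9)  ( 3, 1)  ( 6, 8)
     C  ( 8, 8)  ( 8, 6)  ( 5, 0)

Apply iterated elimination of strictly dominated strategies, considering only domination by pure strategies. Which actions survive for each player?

Survivors P1:{A,B} P2:{P,R}

P2 drop Q (P beats it: A:9>7 B:9>1 C:8>6)
P1 drop C (B beats it: P:9>8 R:6>5)
P1→{A,B} P2→{P,R}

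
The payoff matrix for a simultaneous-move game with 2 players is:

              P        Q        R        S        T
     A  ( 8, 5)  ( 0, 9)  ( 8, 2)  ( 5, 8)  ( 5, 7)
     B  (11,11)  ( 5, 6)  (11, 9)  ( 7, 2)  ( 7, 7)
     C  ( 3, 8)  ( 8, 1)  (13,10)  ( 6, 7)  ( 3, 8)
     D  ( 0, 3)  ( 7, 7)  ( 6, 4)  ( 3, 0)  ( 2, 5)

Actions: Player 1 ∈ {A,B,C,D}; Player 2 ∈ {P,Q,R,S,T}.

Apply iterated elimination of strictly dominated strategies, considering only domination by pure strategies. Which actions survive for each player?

P1 drop A (B beats it: P:11>8 Q:5>0 R:11>8 S:7>5 T:7>5)
P1 drop D (C beats it: P:3>0 Q:8>7 R:13>6 S:6>3 T:3>2)
P2 drop Q (P beats it: B:11>6 C:8>1)
P2 drop S (P beats it: B:11>2 C:8>7)
P2 drop T (R beats it: B:9>7 C:10>8)
P1→{B,C} P2→{P,R}

IESDS → P1:{B,C} P2:{P,R}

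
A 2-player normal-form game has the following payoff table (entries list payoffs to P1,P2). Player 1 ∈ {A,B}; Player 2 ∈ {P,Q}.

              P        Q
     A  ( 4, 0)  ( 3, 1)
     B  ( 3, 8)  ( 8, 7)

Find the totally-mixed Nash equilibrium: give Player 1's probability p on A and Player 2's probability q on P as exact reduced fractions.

P1 indiff ⇒ q·4+(1-q)·3 = q·3+(1-q)·8 ⇒ q(1) = (1-q)(5) ⇒ q = 5/6
P2 indiff ⇒ p·0+(1-p)·8 = p·1+(1-p)·7 ⇒ p(-1) = (1-p)(-1) ⇒ p = 1/2

P1 mixes 1/2 on A; P2 mixes 5/6 on P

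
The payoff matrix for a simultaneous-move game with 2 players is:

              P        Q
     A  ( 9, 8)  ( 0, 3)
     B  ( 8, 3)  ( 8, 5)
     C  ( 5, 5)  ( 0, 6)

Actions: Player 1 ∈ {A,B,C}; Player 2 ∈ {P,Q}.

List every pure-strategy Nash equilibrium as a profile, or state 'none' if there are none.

NE set: (A,P), (B,Q)

(A,P): NE
(A,Q): not NE [P1→B gives 8>0; P2→P gives 8>3]
(B,P): not NE [P1→A gives 9>8; P2→Q gives 5>3]
(B,Q): NE
(C,P): not NE [P1→A gives 9>5; P2→Q gives 6>5]
(C,Q): not NE [P1→B gives 8>0]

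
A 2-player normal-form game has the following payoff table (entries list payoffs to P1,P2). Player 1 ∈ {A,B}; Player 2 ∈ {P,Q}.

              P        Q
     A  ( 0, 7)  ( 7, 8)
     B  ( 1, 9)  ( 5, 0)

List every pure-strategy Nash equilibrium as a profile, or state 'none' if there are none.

NE set: (A,Q), (B,P)

(A,P): not NE [P1→B gives 1>0; P2→Q gives 8>7]
(A,Q): NE
(B,P): NE
(B,Q): not NE [P1→A gives 7>5; P2→P gives 9>0]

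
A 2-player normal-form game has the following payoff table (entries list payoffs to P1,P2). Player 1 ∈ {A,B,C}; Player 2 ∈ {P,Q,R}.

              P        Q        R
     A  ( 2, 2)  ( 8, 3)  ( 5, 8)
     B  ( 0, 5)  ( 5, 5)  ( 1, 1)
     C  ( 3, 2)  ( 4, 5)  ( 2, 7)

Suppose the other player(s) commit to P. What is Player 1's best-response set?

BR_1 = {C}

u_1(A vs P) = 2
u_1(B vs P) = 0
u_1(C vs P) = 3
max payoff 3 at {C}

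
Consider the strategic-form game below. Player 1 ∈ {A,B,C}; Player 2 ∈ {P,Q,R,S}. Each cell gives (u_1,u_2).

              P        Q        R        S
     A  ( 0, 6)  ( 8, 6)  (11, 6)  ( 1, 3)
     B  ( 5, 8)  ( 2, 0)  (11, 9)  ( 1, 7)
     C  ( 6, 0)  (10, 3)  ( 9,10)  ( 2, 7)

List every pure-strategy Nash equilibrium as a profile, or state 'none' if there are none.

(A,P): not NE [P1→C gives 6>0]
(A,Q): not NE [P1→C gives 10>8]
(A,R): NE
(A,S): not NE [P1→C gives 2>1; P2→R gives 6>3]
(B,P): not NE [P1→C gives 6>5; P2→R gives 9>8]
(B,Q): not NE [P1→C gives 10>2; P2→R gives 9>0]
(B,R): NE
(B,S): not NE [P1→C gives 2>1; P2→R gives 9>7]
(C,P): not NE [P2→R gives 10>0]
(C,Q): not NE [P2→R gives 10>3]
(C,R): not NE [P1→B gives 11>9]
(C,S): not NE [P2→R gives 10>7]

NE set: (A,R), (B,R)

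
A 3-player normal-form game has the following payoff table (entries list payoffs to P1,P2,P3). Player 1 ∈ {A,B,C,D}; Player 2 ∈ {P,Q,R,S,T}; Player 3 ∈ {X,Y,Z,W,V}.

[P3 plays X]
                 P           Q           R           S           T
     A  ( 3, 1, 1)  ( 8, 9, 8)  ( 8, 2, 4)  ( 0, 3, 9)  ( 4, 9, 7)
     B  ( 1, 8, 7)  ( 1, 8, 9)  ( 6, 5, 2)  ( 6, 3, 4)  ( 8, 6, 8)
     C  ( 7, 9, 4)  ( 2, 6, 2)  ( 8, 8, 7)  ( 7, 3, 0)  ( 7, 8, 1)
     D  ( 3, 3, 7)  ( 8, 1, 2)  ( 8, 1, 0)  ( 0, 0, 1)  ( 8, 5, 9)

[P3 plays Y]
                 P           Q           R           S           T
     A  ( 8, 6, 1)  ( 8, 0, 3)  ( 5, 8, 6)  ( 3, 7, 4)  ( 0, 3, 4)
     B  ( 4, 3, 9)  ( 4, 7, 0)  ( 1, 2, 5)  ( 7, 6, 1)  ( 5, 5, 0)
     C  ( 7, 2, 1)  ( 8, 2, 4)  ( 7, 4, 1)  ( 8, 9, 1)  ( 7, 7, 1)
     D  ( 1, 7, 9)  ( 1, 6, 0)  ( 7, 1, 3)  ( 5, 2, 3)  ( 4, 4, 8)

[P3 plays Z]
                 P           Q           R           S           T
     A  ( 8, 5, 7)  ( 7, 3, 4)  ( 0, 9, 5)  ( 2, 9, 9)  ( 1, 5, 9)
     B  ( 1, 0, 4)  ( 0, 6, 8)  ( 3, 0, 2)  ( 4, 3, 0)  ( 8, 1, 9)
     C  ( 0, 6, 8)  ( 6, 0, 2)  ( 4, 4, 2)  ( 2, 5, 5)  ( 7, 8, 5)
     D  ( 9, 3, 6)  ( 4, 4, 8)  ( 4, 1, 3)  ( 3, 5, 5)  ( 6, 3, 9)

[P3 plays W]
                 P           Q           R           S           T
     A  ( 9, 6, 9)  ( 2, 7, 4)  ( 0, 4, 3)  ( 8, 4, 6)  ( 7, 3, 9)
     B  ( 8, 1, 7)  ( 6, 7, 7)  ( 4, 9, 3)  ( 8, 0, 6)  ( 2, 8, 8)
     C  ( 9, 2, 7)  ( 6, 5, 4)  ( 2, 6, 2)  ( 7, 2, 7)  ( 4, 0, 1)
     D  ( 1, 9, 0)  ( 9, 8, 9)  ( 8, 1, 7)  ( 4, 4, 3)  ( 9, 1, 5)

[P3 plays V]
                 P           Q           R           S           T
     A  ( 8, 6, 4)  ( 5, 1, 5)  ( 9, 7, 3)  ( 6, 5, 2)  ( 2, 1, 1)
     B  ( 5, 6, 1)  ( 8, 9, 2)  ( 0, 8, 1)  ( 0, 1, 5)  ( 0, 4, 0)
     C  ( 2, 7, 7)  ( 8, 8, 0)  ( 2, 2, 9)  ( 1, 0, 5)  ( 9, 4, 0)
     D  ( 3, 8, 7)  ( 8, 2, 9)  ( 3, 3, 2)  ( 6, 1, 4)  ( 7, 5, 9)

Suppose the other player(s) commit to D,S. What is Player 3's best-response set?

P3 best: {Z}

u_3(X vs D,S) = 1
u_3(Y vs D,S) = 3
u_3(Z vs D,S) = 5
u_3(W vs D,S) = 3
u_3(V vs D,S) = 4
max payoff 5 at {Z}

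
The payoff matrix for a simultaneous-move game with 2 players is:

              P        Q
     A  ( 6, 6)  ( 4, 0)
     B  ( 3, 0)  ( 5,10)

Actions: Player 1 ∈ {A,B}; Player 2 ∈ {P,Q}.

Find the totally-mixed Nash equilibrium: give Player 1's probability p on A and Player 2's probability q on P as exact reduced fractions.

p=5/8, q=1/4

P1 indiff ⇒ q·6+(1-q)·4 = q·3+(1-q)·5 ⇒ q(3) = (1-q)(1) ⇒ q = 1/4
P2 indiff ⇒ p·6+(1-p)·0 = p·0+(1-p)·10 ⇒ p(6) = (1-p)(10) ⇒ p = 5/8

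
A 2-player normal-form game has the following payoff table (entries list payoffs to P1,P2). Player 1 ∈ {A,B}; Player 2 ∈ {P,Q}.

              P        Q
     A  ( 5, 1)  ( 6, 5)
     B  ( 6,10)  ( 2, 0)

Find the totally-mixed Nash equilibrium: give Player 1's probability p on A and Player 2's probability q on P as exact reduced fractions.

P1 indiff ⇒ q·5+(1-q)·6 = q·6+(1-q)·2 ⇒ q(-1) = (1-q)(-4) ⇒ q = 4/5
P2 indiff ⇒ p·1+(1-p)·10 = p·5+(1-p)·0 ⇒ p(-4) = (1-p)(-10) ⇒ p = 5/7

P1 mixes 5/7 on A; P2 mixes 4/5 on P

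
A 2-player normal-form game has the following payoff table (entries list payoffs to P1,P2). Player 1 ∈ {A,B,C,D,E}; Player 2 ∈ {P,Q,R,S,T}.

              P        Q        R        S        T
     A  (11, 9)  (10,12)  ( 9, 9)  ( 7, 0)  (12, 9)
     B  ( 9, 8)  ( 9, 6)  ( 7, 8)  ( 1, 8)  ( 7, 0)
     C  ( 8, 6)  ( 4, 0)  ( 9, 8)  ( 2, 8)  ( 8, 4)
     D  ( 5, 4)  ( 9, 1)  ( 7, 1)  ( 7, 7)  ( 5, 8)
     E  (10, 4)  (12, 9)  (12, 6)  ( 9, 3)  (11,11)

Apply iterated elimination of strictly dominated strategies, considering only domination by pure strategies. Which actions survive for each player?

P1 drop B (A beats it: P:11>9 Q:10>9 R:9>7 S:7>1 T:12>7)
P1 drop C (E beats it: P:10>8 Q:12>4 R:12>9 S:9>2 T:11>8)
P1 drop D (E beats it: P:10>5 Q:12>9 R:12>7 S:9>7 T:11>5)
P2 drop P (Q beats it: A:12>9 E:9>4)
P2 drop R (Q beats it: A:12>9 E:9>6)
P2 drop S (Q beats it: A:12>0 E:9>3)
P1→{A,E} P2→{Q,T}

Survivors P1:{A,E} P2:{Q,T}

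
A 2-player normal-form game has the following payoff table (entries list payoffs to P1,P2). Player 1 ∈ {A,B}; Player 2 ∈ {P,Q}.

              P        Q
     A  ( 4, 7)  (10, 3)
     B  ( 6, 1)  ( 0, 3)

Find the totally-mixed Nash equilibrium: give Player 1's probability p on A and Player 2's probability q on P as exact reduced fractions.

P1 indiff ⇒ q·4+(1-q)·10 = q·6+(1-q)·0 ⇒ q(-2) = (1-q)(-10) ⇒ q = 5/6
P2 indiff ⇒ p·7+(1-p)·1 = p·3+(1-p)·3 ⇒ p(4) = (1-p)(2) ⇒ p = 1/3

p=1/3, q=5/6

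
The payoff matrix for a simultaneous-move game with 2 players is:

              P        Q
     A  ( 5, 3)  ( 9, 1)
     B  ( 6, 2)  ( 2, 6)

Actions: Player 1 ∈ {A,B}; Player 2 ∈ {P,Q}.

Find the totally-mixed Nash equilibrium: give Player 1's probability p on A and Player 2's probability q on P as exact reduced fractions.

P1 indiff ⇒ q·5+(1-q)·9 = q·6+(1-q)·2 ⇒ q(-1) = (1-q)(-7) ⇒ q = 7/8
P2 indiff ⇒ p·3+(1-p)·2 = p·1+(1-p)·6 ⇒ p(2) = (1-p)(4) ⇒ p = 2/3

(p,q) = (2/3, 7/8)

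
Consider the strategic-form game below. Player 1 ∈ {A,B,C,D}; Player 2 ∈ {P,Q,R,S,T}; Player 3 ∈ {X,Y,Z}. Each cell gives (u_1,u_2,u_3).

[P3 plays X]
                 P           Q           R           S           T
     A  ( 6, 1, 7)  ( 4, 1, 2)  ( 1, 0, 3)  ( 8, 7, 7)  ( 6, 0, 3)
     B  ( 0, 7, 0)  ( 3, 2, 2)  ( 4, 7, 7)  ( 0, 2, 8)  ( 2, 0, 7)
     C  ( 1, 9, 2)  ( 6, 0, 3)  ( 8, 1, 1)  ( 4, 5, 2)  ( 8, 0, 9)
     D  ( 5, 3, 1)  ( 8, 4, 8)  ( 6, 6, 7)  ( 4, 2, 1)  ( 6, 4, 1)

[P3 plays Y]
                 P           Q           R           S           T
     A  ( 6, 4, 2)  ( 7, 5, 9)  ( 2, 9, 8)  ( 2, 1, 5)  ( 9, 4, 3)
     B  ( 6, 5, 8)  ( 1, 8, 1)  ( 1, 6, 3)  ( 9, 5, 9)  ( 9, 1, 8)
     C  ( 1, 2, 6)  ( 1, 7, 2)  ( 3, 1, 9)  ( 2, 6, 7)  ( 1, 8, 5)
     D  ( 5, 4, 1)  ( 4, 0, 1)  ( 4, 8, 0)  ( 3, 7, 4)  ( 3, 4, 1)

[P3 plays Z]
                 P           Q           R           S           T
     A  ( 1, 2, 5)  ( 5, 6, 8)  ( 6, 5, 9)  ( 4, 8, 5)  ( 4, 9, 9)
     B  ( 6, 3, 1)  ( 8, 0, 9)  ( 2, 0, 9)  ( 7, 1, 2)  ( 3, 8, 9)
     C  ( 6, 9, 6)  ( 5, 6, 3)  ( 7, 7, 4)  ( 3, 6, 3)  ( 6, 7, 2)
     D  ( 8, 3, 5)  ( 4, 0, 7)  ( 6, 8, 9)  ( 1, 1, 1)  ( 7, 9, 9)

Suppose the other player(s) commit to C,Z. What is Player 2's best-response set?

u_2(P vs C,Z) = 9
u_2(Q vs C,Z) = 6
u_2(R vs C,Z) = 7
u_2(S vs C,Z) = 6
u_2(T vs C,Z) = 7
max payoff 9 at {P}

P2 best: {P}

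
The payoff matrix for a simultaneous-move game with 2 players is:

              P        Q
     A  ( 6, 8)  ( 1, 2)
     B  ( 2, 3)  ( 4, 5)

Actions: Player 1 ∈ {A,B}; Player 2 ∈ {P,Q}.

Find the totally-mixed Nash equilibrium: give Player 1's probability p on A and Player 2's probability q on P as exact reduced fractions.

P1 indiff ⇒ q·6+(1-q)·1 = q·2+(1-q)·4 ⇒ q(4) = (1-q)(3) ⇒ q = 3/7
P2 indiff ⇒ p·8+(1-p)·3 = p·2+(1-p)·5 ⇒ p(6) = (1-p)(2) ⇒ p = 1/4

(p,q) = (1/4, 3/7)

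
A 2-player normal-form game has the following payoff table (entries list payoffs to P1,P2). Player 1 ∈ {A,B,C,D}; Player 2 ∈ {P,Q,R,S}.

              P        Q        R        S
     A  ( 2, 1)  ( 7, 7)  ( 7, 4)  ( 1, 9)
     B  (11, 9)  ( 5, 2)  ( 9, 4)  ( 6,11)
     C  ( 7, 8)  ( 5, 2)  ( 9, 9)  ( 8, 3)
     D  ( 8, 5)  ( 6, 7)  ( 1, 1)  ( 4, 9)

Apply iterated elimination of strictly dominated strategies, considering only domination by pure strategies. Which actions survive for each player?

Remaining: P1:{B,C} P2:{P,R,S}

P2 drop Q (S beats it: A:9>7 B:11>2 C:3>2 D:9>7)
P1 drop A (B beats it: P:11>2 R:9>7 S:6>1)
P1 drop D (B beats it: P:11>8 R:9>1 S:6>4)
P1→{B,C} P2→{P,R,S}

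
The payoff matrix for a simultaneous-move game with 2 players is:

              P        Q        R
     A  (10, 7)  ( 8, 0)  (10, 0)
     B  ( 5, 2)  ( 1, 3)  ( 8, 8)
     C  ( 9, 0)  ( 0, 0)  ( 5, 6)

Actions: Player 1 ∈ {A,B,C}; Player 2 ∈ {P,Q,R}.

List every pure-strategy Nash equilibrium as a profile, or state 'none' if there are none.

NE set: (A,P)

(A,P): NE
(A,Q): not NE [P2→P gives 7>0]
(A,R): not NE [P2→P gives 7>0]
(B,P): not NE [P1→A gives 10>5; P2→R gives 8>2]
(B,Q): not NE [P1→A gives 8>1; P2→R gives 8>3]
(B,R): not NE [P1→A gives 10>8]
(C,P): not NE [P1→A gives 10>9; P2→R gives 6>0]
(C,Q): not NE [P1→A gives 8>0; P2→R gives 6>0]
(C,R): not NE [P1→A gives 10>5]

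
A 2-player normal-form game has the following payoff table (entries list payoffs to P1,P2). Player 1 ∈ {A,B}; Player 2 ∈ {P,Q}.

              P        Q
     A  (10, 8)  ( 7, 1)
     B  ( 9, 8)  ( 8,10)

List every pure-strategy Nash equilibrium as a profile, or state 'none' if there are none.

Nash profiles: (A,P), (B,Q)

(A,P): NE
(A,Q): not NE [P1→B gives 8>7; P2→P gives 8>1]
(B,P): not NE [P1→A gives 10>9; P2→Q gives 10>8]
(B,Q): NE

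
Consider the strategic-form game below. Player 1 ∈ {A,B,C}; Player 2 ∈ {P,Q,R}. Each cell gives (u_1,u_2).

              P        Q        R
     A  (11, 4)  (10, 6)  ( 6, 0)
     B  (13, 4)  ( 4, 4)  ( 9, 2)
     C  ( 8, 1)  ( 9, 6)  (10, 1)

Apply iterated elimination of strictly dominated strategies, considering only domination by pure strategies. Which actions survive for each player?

Remaining: P1:{A,B} P2:{P,Q}

P2 drop R (Q beats it: A:6>0 B:4>2 C:6>1)
P1 drop C (A beats it: P:11>8 Q:10>9)
P1→{A,B} P2→{P,Q}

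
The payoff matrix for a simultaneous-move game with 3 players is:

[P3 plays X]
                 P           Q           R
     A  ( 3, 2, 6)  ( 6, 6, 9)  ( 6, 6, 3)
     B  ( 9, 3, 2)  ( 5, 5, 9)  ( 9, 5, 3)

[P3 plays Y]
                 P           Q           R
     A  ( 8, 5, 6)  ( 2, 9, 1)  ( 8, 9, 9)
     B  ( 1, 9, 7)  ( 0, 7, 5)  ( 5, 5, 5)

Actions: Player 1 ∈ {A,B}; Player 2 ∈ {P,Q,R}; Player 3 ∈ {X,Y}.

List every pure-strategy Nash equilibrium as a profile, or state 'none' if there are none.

PSNE = {(A,Q,X), (A,R,Y)}

(A,P,X): not NE [P1→B gives 9>3; P2→R gives 6>2]
(A,P,Y): not NE [P2→R gives 9>5]
(A,Q,X): NE
(A,Q,Y): not NE [P3→X gives 9>1]
(A,R,X): not NE [P1→B gives 9>6; P3→Y gives 9>3]
(A,R,Y): NE
(B,P,X): not NE [P2→R gives 5>3; P3→Y gives 7>2]
(B,P,Y): not NE [P1→A gives 8>1]
(B,Q,X): not NE [P1→A gives 6>5]
(B,Q,Y): not NE [P1→A gives 2>0; P2→P gives 9>7; P3→X gives 9>5]
(B,R,X): not NE [P3→Y gives 5>3]
(B,R,Y): not NE [P1→A gives 8>5; P2→P gives 9>5]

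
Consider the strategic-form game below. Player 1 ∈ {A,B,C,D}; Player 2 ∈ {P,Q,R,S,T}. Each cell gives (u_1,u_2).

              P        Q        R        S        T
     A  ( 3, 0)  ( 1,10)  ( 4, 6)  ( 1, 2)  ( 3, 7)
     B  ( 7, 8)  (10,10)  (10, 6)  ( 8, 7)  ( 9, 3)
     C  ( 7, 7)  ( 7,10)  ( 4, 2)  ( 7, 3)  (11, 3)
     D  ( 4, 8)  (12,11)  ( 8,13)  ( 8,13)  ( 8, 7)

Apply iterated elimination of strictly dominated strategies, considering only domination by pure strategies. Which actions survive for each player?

Survivors P1:{B,D} P2:{Q,R,S}

P1 drop A (B beats it: P:7>3 Q:10>1 R:10>4 S:8>1 T:9>3)
P2 drop P (Q beats it: B:10>8 C:10>7 D:11>8)
P2 drop T (Q beats it: B:10>3 C:10>3 D:11>7)
P1 drop C (B beats it: Q:10>7 R:10>4 S:8>7)
P1→{B,D} P2→{Q,R,S}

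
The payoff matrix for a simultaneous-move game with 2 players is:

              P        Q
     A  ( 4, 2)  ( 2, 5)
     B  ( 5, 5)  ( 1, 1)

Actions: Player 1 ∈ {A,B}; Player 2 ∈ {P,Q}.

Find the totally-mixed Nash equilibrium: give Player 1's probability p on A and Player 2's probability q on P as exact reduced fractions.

P1 mixes 4/7 on A; P2 mixes 1/2 on P

P1 indiff ⇒ q·4+(1-q)·2 = q·5+(1-q)·1 ⇒ q(-1) = (1-q)(-1) ⇒ q = 1/2
P2 indiff ⇒ p·2+(1-p)·5 = p·5+(1-p)·1 ⇒ p(-3) = (1-p)(-4) ⇒ p = 4/7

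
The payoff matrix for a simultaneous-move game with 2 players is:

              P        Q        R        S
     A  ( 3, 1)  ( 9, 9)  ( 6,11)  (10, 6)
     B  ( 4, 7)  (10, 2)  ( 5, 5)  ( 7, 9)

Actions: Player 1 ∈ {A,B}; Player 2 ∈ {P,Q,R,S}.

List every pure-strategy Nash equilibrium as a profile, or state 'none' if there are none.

(A,P): not NE [P1→B gives 4>3; P2→R gives 11>1]
(A,Q): not NE [P1→B gives 10>9; P2→R gives 11>9]
(A,R): NE
(A,S): not NE [P2→R gives 11>6]
(B,P): not NE [P2→S gives 9>7]
(B,Q): not NE [P2→S gives 9>2]
(B,R): not NE [P1→A gives 6>5; P2→S gives 9>5]
(B,S): not NE [P1→A gives 10>7]

PSNE = {(A,R)}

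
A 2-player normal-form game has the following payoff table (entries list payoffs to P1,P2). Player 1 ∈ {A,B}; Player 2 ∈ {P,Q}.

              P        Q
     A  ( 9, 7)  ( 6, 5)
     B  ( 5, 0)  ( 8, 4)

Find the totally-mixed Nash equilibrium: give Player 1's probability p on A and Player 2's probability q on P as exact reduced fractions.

P1 indiff ⇒ q·9+(1-q)·6 = q·5+(1-q)·8 ⇒ q(4) = (1-q)(2) ⇒ q = 1/3
P2 indiff ⇒ p·7+(1-p)·0 = p·5+(1-p)·4 ⇒ p(2) = (1-p)(4) ⇒ p = 2/3

P1 mixes 2/3 on A; P2 mixes 1/3 on P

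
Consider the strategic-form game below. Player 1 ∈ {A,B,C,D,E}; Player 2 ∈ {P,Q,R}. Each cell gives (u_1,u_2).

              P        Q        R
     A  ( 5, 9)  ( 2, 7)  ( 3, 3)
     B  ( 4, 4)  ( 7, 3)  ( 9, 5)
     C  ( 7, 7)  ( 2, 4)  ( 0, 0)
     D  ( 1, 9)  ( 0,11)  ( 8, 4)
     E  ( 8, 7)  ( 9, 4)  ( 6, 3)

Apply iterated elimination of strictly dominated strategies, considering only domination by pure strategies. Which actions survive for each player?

IESDS → P1:{B,E} P2:{P,R}

P1 drop A (E beats it: P:8>5 Q:9>2 R:6>3)
P1 drop C (E beats it: P:8>7 Q:9>2 R:6>0)
P1 drop D (B beats it: P:4>1 Q:7>0 R:9>8)
P2 drop Q (P beats it: B:4>3 E:7>4)
P1→{B,E} P2→{P,R}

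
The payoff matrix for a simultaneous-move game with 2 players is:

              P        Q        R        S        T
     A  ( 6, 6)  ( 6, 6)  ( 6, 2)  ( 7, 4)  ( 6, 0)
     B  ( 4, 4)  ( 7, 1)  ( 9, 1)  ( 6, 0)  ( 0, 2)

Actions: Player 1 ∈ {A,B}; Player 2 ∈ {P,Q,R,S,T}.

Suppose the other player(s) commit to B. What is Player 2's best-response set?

BR_2 = {P}

u_2(P vs B) = 4
u_2(Q vs B) = 1
u_2(R vs B) = 1
u_2(S vs B) = 0
u_2(T vs B) = 2
max payoff 4 at {P}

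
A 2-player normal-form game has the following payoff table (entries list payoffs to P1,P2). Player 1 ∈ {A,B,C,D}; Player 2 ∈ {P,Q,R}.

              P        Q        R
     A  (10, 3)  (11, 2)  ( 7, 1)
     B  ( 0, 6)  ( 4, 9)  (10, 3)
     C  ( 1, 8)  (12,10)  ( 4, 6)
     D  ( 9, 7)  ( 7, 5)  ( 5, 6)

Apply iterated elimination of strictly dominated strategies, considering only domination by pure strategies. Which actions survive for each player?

P1 drop D (A beats it: P:10>9 Q:11>7 R:7>5)
P2 drop R (P beats it: A:3>1 B:6>3 C:8>6)
P1 drop B (A beats it: P:10>0 Q:11>4)
P1→{A,C} P2→{P,Q}

Survivors P1:{A,C} P2:{P,Q}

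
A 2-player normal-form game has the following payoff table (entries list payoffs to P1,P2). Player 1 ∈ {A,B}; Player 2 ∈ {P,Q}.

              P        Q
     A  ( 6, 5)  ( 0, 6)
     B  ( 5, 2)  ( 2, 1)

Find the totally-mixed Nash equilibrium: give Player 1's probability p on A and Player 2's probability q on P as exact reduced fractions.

P1 indiff ⇒ q·6+(1-q)·0 = q·5+(1-q)·2 ⇒ q(1) = (1-q)(2) ⇒ q = 2/3
P2 indiff ⇒ p·5+(1-p)·2 = p·6+(1-p)·1 ⇒ p(-1) = (1-p)(-1) ⇒ p = 1/2

(p,q) = (1/2, 2/3)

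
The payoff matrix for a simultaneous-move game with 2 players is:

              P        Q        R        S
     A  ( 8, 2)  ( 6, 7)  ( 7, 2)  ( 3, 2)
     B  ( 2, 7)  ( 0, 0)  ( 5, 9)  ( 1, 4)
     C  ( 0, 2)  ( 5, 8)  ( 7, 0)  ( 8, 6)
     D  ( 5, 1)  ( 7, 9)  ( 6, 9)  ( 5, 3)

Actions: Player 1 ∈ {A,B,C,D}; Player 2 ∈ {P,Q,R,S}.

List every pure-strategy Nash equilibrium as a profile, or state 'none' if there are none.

NE set: (D,Q)

(A,P): not NE [P2→Q gives 7>2]
(A,Q): not NE [P1→D gives 7>6]
(A,R): not NE [P2→Q gives 7>2]
(A,S): not NE [P1→C gives 8>3; P2→Q gives 7>2]
(B,P): not NE [P1→A gives 8>2; P2→R gives 9>7]
(B,Q): not NE [P1→D gives 7>0; P2→R gives 9>0]
(B,R): not NE [P1→C gives 7>5]
(B,S): not NE [P1→C gives 8>1; P2→R gives 9>4]
(C,P): not NE [P1→A gives 8>0; P2→Q gives 8>2]
(C,Q): not NE [P1→D gives 7>5]
(C,R): not NE [P2→Q gives 8>0]
(C,S): not NE [P2→Q gives 8>6]
(D,P): not NE [P1→A gives 8>5; P2→R gives 9>1]
(D,Q): NE
(D,R): not NE [P1→C gives 7>6]
(D,S): not NE [P1→C gives 8>5; P2→R gives 9>3]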